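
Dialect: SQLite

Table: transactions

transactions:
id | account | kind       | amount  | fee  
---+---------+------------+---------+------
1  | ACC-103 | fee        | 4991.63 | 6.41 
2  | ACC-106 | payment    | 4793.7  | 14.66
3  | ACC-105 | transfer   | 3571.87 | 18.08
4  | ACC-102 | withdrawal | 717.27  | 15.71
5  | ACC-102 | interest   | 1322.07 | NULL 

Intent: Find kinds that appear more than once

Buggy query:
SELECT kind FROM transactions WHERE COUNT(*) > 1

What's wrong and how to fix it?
Bug: WHERE can't reference COUNT(*); aggregates are computed after WHERE

Fix: Group first, then use HAVING for the count condition

Corrected query:
SELECT kind FROM transactions GROUP BY kind HAVING COUNT(*) > 1

Result:
(no rows)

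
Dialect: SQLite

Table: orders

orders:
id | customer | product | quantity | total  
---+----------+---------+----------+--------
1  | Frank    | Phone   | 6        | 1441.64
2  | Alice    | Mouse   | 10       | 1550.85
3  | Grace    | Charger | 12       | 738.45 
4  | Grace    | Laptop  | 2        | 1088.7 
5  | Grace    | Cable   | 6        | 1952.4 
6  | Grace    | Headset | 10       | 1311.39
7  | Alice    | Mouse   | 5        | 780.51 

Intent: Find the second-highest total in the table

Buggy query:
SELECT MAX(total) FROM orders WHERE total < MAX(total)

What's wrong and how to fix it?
Bug: MAX(total) on the right of the comparison is an aggregate-in-WHERE error

Fix: Compute the overall MAX in a subquery, then take MAX of rows below it

Corrected query:
SELECT MAX(total) FROM orders WHERE total < (SELECT MAX(total) FROM orders)

Result:
MAX(total)
----------
1550.85   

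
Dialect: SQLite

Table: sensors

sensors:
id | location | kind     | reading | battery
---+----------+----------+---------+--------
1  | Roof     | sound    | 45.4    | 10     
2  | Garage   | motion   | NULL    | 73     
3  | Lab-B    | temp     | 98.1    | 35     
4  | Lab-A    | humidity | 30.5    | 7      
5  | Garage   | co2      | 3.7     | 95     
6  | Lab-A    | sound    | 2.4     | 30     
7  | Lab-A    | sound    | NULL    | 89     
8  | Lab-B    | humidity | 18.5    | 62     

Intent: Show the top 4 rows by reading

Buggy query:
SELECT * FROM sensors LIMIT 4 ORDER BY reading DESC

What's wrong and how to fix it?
Bug: LIMIT must come after ORDER BY

Fix: Swap the clauses: ORDER BY first, then LIMIT

Corrected query:
SELECT * FROM sensors ORDER BY reading DESC LIMIT 4

Result:
id | location | kind     | reading | battery
---+----------+----------+---------+--------
3  | Lab-B    | temp     | 98.1    | 35     
1  | Roof     | sound    | 45.4    | 10     
4  | Lab-A    | humidity | 30.5    | 7      
8  | Lab-B    | humidity | 18.5    | 62     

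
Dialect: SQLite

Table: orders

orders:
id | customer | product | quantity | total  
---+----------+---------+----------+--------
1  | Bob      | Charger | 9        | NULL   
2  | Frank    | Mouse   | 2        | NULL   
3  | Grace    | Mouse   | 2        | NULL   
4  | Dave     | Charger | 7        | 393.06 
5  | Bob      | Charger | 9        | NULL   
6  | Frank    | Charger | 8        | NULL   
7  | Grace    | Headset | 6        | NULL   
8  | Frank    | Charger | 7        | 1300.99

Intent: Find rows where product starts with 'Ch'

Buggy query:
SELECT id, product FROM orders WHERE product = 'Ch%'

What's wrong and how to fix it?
Bug: Wildcards only work with LIKE; '=' treats '%' as a literal character

Fix: Use LIKE for wildcard pattern matching

Corrected query:
SELECT id, product FROM orders WHERE product LIKE 'Ch%'

Result:
id | product
---+--------
1  | Charger
4  | Charger
5  | Charger
6  | Charger
8  | Charger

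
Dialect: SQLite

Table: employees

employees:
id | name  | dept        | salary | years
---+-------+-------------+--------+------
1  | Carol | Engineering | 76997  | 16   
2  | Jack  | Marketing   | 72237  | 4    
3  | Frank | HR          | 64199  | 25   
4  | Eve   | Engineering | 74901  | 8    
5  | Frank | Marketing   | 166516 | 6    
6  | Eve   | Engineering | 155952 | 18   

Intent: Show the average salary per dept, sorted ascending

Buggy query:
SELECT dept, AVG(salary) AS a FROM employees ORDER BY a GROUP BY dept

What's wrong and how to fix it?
Bug: ORDER BY appears before GROUP BY; SQL clause order requires GROUP BY first

Fix: Reorder: SELECT … FROM … GROUP BY … ORDER BY …

Corrected query:
SELECT dept, AVG(salary) AS a FROM employees GROUP BY dept ORDER BY a

Result:
dept        | a            
------------+--------------
HR          | 64199        
Engineering | 102616.666667
Marketing   | 119376.5     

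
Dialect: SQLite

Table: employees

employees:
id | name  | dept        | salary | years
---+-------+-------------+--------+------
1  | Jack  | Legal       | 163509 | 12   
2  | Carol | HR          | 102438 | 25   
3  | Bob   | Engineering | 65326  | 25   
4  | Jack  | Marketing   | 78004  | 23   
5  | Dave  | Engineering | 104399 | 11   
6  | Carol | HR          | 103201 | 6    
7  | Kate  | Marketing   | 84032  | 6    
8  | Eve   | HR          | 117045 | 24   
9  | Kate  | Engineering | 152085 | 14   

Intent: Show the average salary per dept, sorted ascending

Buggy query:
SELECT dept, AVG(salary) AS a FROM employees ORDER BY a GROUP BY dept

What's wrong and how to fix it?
Bug: ORDER BY appears before GROUP BY; SQL clause order requires GROUP BY first

Fix: Move ORDER BY to the end, after GROUP BY

Corrected query:
SELECT dept, AVG(salary) AS a FROM employees GROUP BY dept ORDER BY a

Result:
dept        | a            
------------+--------------
Marketing   | 81018        
Engineering | 107270       
HR          | 107561.333333
Legal       | 163509       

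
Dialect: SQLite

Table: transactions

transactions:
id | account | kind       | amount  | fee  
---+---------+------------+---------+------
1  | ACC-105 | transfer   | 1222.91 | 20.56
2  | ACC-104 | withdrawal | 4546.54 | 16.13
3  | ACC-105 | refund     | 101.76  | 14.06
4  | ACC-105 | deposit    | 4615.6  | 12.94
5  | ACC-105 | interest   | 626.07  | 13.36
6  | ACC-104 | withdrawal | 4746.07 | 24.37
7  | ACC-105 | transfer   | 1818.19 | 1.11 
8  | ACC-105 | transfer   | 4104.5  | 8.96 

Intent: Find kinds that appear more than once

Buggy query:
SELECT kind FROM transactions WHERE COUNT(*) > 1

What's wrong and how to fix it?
Bug: WHERE can't reference COUNT(*); aggregates are computed after WHERE

Fix: GROUP BY kind, then filter groups with HAVING COUNT(*) > 1

Corrected query:
SELECT kind FROM transactions GROUP BY kind HAVING COUNT(*) > 1

Result:
kind      
----------
transfer  
withdrawal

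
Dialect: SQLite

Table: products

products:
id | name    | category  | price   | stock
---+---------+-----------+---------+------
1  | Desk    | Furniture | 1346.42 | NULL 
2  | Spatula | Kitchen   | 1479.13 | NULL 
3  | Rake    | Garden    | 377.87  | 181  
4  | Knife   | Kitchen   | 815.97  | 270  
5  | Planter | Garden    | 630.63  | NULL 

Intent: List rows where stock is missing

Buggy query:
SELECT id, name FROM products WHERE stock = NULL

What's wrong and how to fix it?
Bug: Comparing to NULL with '=' never matches; NULL = NULL is unknown, not true

Fix: Replace '= NULL' with 'IS NULL'

Corrected query:
SELECT id, name FROM products WHERE stock IS NULL

Result:
id | name   
---+--------
1  | Desk   
2  | Spatula
5  | Planter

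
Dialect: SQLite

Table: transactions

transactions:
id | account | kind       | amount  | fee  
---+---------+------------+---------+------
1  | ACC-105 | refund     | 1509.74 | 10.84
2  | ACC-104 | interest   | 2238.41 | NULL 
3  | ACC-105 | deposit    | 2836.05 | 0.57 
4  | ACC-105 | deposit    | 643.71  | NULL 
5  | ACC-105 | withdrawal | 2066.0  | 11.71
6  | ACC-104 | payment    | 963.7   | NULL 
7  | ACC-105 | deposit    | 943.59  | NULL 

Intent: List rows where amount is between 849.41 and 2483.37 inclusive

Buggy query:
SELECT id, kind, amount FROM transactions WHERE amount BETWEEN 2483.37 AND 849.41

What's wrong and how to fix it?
Bug: BETWEEN expects the lower bound first; with 2483.37 AND 849.41 the range is empty

Fix: Swap the bounds so the smaller value comes first

Corrected query:
SELECT id, kind, amount FROM transactions WHERE amount BETWEEN 849.41 AND 2483.37

Result:
id | kind       | amount 
---+------------+--------
1  | refund     | 1509.74
2  | interest   | 2238.41
5  | withdrawal | 2066   
6  | payment    | 963.7  
7  | deposit    | 943.59 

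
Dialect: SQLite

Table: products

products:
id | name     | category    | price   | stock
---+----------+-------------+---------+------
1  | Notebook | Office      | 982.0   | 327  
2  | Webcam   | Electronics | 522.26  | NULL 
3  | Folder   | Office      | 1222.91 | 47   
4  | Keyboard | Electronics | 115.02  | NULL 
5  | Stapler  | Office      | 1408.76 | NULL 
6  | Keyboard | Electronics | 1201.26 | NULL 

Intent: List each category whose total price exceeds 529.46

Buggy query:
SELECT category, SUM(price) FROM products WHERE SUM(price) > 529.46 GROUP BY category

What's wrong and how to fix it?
Bug: WHERE runs before GROUP BY, so aggregates aren't available there

Fix: Move the aggregate condition to a HAVING clause

Corrected query:
SELECT category, SUM(price) FROM products GROUP BY category HAVING SUM(price) > 529.46

Result:
category    | SUM(price)
------------+-----------
Electronics | 1838.54   
Office      | 3613.67   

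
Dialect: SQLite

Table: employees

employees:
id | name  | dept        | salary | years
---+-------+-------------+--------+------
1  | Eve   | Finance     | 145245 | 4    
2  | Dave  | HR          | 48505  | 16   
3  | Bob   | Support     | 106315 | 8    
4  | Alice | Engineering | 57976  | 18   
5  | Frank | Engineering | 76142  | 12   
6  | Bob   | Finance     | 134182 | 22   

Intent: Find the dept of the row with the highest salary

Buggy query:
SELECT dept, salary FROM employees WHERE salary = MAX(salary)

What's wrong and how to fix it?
Bug: WHERE is evaluated per row; an aggregate over the whole table isn't defined there

Fix: Wrap MAX in a scalar subquery so WHERE compares against a single value

Corrected query:
SELECT dept, salary FROM employees WHERE salary = (SELECT MAX(salary) FROM employees)

Result:
dept    | salary
--------+-------
Finance | 145245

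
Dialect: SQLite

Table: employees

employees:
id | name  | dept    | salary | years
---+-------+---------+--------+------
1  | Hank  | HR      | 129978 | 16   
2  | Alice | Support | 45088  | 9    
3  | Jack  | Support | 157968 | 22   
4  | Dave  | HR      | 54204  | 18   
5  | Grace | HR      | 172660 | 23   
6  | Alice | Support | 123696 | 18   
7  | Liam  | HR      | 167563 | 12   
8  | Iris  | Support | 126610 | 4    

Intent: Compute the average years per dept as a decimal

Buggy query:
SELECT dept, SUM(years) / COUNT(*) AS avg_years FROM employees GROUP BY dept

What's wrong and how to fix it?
Bug: Both operands are integers, so '/' performs integer division and truncates

Fix: Cast one side to REAL so the division keeps the fractional part

Corrected query:
SELECT dept, SUM(years) * 1.0 / COUNT(*) AS avg_years FROM employees GROUP BY dept

Result:
dept    | avg_years
--------+----------
HR      | 17.25    
Support | 13.25    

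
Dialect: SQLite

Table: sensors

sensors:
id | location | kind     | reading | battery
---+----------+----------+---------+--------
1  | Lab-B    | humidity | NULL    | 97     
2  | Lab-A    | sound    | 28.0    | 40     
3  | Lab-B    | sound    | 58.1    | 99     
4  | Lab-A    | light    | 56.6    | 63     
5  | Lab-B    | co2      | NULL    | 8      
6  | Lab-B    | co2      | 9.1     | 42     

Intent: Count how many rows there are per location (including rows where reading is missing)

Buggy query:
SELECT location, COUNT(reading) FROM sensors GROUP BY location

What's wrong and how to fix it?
Bug: COUNT(column) counts non-NULL values only; rows with NULL reading aren't counted

Fix: Use COUNT(*) to count all rows regardless of NULL

Corrected query:
SELECT location, COUNT(*) FROM sensors GROUP BY location

Result:
location | COUNT(*)
---------+---------
Lab-A    | 2       
Lab-B    | 4       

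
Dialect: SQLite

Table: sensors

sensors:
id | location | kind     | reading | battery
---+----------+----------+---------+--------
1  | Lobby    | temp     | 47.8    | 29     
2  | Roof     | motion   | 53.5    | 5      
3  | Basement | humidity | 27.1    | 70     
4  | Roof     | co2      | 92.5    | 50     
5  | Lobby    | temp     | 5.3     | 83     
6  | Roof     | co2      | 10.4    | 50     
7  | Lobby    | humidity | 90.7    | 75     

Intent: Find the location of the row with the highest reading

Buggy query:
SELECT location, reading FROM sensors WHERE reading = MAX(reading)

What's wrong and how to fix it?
Bug: MAX(reading) is an aggregate and cannot be used directly in WHERE

Fix: Use a subquery: WHERE reading = (SELECT MAX(reading) FROM sensors)

Corrected query:
SELECT location, reading FROM sensors WHERE reading = (SELECT MAX(reading) FROM sensors)

Result:
location | reading
---------+--------
Roof     | 92.5   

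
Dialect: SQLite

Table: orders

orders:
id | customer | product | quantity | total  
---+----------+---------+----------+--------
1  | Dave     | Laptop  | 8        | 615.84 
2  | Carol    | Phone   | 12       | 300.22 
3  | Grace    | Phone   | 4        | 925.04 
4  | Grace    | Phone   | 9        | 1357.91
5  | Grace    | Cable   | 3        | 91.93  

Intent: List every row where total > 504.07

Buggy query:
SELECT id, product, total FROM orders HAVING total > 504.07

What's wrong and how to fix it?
Bug: This is a non-aggregate query (no GROUP BY, no aggregates), so in SQLite the HAVING clause is invalid here; a row-level condition belongs in WHERE

Fix: Replace HAVING with WHERE since the condition applies to individual rows

Corrected query:
SELECT id, product, total FROM orders WHERE total > 504.07

Result:
id | product | total  
---+---------+--------
1  | Laptop  | 615.84 
3  | Phone   | 925.04 
4  | Phone   | 1357.91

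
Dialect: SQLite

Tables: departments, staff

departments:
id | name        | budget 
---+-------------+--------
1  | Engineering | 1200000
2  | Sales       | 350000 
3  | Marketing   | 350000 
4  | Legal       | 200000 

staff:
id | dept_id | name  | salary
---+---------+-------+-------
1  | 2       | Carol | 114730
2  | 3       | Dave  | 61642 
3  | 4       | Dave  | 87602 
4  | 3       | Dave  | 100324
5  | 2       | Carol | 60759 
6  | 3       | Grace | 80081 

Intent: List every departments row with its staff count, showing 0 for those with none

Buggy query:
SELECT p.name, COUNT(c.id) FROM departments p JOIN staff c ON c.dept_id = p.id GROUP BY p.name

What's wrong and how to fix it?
Bug: INNER JOIN drops departments rows that have no matching staff rows

Fix: Switch to LEFT JOIN to retain unmatched parent rows

Corrected query:
SELECT p.name, COUNT(c.id) FROM departments p LEFT JOIN staff c ON c.dept_id = p.id GROUP BY p.name

Result:
name        | COUNT(c.id)
------------+------------
Engineering | 0          
Legal       | 1          
Marketing   | 3          
Sales       | 2          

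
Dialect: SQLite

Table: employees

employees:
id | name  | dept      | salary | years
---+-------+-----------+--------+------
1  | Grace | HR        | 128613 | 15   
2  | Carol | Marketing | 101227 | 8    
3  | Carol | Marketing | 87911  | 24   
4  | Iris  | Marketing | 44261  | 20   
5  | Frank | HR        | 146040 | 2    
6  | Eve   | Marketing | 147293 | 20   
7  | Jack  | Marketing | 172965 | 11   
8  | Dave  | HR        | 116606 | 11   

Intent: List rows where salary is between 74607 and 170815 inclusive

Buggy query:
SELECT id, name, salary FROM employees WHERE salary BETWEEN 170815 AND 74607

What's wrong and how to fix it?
Bug: BETWEEN expects the lower bound first; with 170815 AND 74607 the range is empty

Fix: Write BETWEEN 74607 AND 170815

Corrected query:
SELECT id, name, salary FROM employees WHERE salary BETWEEN 74607 AND 170815

Result:
id | name  | salary
---+-------+-------
1  | Grace | 128613
2  | Carol | 101227
3  | Carol | 87911 
5  | Frank | 146040
6  | Eve   | 147293
8  | Dave  | 116606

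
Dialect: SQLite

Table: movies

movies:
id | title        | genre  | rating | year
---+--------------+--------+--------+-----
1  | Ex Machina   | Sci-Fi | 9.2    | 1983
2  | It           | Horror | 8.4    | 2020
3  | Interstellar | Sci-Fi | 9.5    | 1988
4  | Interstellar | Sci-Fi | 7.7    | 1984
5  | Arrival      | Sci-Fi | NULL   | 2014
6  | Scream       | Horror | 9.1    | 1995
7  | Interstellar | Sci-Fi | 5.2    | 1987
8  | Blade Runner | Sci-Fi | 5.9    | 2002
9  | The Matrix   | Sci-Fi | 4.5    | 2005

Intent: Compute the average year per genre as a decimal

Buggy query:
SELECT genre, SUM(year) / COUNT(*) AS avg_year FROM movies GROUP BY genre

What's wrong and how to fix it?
Bug: SUM(year) and COUNT(*) are both integers; the division truncates the fractional part

Fix: Multiply by 1.0 (or CAST to REAL) to force floating-point division

Corrected query:
SELECT genre, SUM(year) * 1.0 / COUNT(*) AS avg_year FROM movies GROUP BY genre

Result:
genre  | avg_year   
-------+------------
Horror | 2007.5     
Sci-Fi | 1994.714286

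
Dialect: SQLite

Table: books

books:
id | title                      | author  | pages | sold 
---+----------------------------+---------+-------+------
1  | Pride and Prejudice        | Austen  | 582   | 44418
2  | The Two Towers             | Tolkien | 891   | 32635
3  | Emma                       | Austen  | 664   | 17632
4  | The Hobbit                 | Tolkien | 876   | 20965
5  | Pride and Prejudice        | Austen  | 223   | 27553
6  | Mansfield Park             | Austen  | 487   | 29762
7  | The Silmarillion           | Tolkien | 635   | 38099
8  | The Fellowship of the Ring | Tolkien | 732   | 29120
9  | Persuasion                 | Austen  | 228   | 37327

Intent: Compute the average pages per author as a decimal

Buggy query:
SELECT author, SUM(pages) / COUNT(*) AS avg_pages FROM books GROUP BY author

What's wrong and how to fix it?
Bug: SUM(pages) and COUNT(*) are both integers; the division truncates the fractional part

Fix: Multiply by 1.0 (or CAST to REAL) to force floating-point division

Corrected query:
SELECT author, SUM(pages) * 1.0 / COUNT(*) AS avg_pages FROM books GROUP BY author

Result:
author  | avg_pages
--------+----------
Austen  | 436.8    
Tolkien | 783.5    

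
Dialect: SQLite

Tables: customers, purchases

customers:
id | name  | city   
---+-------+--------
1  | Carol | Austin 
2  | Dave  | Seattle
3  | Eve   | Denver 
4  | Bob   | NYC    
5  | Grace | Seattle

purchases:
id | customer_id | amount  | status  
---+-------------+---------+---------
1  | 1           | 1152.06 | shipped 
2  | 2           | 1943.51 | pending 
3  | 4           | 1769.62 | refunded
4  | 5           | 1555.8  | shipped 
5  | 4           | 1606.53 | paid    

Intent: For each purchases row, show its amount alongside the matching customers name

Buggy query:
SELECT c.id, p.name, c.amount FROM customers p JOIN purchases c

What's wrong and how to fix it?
Bug: Missing join condition: each purchases row is matched to all customers rows instead of just its own

Fix: Add ON c.customer_id = p.id to the JOIN

Corrected query:
SELECT c.id, p.name, c.amount FROM customers p JOIN purchases c ON c.customer_id = p.id

Result:
id | name  | amount 
---+-------+--------
1  | Carol | 1152.06
2  | Dave  | 1943.51
3  | Bob   | 1769.62
4  | Grace | 1555.8 
5  | Bob   | 1606.53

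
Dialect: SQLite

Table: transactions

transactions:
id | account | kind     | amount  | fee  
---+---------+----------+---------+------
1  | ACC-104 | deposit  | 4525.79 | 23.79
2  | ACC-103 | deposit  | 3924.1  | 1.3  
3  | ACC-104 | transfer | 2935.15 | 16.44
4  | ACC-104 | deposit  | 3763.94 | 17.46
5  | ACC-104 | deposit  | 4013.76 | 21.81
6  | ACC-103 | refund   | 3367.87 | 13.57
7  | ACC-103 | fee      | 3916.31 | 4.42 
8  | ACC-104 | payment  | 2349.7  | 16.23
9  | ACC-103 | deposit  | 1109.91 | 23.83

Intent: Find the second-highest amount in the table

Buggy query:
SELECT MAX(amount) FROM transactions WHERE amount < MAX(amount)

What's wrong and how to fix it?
Bug: MAX(amount) on the right of the comparison is an aggregate-in-WHERE error

Fix: Put the inner MAX in a scalar subquery

Corrected query:
SELECT MAX(amount) FROM transactions WHERE amount < (SELECT MAX(amount) FROM transactions)

Result:
MAX(amount)
-----------
4013.76    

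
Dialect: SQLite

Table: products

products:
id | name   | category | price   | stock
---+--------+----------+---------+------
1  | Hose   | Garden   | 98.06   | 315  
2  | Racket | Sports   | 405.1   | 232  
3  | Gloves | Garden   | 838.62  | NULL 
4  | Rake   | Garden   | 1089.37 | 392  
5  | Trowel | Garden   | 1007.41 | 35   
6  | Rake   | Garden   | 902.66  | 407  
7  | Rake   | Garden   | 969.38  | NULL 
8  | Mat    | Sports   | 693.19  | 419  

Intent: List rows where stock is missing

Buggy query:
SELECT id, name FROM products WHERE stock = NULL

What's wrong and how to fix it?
Bug: Comparing to NULL with '=' never matches; NULL = NULL is unknown, not true

Fix: Use IS NULL to test for NULL

Corrected query:
SELECT id, name FROM products WHERE stock IS NULL

Result:
id | name  
---+-------
3  | Gloves
7  | Rake  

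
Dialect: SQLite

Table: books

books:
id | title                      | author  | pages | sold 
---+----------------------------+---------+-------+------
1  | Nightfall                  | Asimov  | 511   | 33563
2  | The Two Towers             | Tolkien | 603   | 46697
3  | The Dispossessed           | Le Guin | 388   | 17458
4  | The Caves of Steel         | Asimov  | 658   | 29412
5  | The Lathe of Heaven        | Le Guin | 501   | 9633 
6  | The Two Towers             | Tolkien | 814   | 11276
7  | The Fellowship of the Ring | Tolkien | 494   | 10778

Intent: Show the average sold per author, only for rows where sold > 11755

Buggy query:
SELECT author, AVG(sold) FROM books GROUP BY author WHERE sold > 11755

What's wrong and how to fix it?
Bug: Row-level WHERE must come before GROUP BY in the clause order

Fix: Place WHERE between FROM and GROUP BY

Corrected query:
SELECT author, AVG(sold) FROM books WHERE sold > 11755 GROUP BY author

Result:
author  | AVG(sold)
--------+----------
Asimov  | 31487.5  
Le Guin | 17458    
Tolkien | 46697    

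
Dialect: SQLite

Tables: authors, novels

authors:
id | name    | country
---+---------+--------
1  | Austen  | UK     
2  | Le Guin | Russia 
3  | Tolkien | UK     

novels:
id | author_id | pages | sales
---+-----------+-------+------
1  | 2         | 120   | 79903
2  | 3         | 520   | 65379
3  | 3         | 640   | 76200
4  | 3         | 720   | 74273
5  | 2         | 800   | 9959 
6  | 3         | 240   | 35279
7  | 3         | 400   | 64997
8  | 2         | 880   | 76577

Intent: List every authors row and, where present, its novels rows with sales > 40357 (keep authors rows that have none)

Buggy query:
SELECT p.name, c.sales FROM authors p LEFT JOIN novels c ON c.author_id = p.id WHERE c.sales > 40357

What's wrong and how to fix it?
Bug: Filtering c.sales in WHERE discards the NULL rows produced by LEFT JOIN, turning it into an inner join

Fix: Move the right-table condition into the ON clause so unmatched parents are kept

Corrected query:
SELECT p.name, c.sales FROM authors p LEFT JOIN novels c ON c.author_id = p.id AND c.sales > 40357

Result:
name    | sales
--------+------
Austen  | NULL 
Le Guin | 76577
Le Guin | 79903
Tolkien | 64997
Tolkien | 65379
Tolkien | 74273
Tolkien | 76200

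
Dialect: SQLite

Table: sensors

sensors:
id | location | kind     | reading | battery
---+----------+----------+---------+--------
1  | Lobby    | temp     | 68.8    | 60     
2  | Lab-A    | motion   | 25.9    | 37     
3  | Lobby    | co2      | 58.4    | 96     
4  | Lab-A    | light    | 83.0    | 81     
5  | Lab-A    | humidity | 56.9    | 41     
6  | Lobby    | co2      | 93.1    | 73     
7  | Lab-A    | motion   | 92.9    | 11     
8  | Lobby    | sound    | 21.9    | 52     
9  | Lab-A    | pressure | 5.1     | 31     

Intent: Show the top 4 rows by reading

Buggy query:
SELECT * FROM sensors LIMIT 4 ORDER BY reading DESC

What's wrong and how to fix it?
Bug: LIMIT must come after ORDER BY

Fix: Swap the clauses: ORDER BY first, then LIMIT

Corrected query:
SELECT * FROM sensors ORDER BY reading DESC LIMIT 4

Result:
id | location | kind   | reading | battery
---+----------+--------+---------+--------
6  | Lobby    | co2    | 93.1    | 73     
7  | Lab-A    | motion | 92.9    | 11     
4  | Lab-A    | light  | 83      | 81     
1  | Lobby    | temp   | 68.8    | 60     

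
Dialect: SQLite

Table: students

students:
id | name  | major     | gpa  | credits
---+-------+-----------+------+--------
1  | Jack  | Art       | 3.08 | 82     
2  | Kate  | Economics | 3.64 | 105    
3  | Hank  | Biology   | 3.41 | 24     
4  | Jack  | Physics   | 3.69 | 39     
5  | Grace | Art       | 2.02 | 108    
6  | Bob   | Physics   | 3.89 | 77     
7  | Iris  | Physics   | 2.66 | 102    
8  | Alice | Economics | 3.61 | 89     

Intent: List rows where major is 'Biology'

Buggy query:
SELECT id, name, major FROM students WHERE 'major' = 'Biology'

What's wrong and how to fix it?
Bug: Single quotes denote string literals in SQL; the column name is being compared as a constant string

Fix: Remove the quotes around the column name (or use double quotes for an identifier)

Corrected query:
SELECT id, name, major FROM students WHERE major = 'Biology'

Result:
id | name | major  
---+------+--------
3  | Hank | Biology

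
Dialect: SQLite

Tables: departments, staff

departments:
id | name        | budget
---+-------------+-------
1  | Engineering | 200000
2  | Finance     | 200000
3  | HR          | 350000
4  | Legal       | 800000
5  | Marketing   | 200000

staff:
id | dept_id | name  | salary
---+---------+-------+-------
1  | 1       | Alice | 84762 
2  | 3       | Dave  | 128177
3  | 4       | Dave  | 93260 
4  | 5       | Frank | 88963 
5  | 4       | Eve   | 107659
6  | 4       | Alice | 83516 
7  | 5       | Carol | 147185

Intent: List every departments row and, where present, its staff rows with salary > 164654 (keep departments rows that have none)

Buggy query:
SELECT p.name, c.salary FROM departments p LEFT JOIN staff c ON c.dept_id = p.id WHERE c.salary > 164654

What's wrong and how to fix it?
Bug: Filtering c.salary in WHERE discards the NULL rows produced by LEFT JOIN, turning it into an inner join

Fix: Move the right-table condition into the ON clause so unmatched parents are kept

Corrected query:
SELECT p.name, c.salary FROM departments p LEFT JOIN staff c ON c.dept_id = p.id AND c.salary > 164654

Result:
name        | salary
------------+-------
Engineering | NULL  
Finance     | NULL  
HR          | NULL  
Legal       | NULL  
Marketing   | NULL  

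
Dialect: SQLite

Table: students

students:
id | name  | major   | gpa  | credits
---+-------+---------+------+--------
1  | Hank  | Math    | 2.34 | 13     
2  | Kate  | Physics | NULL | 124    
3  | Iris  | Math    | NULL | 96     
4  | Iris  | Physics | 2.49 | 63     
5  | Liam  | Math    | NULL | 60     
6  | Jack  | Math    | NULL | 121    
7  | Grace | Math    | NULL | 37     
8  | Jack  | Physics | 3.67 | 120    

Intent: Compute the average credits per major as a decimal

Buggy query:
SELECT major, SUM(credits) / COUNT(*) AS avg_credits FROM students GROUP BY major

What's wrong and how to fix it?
Bug: Both operands are integers, so '/' performs integer division and truncates

Fix: Multiply by 1.0 (or CAST to REAL) to force floating-point division

Corrected query:
SELECT major, SUM(credits) * 1.0 / COUNT(*) AS avg_credits FROM students GROUP BY major

Result:
major   | avg_credits
--------+------------
Math    | 65.4       
Physics | 102.333333 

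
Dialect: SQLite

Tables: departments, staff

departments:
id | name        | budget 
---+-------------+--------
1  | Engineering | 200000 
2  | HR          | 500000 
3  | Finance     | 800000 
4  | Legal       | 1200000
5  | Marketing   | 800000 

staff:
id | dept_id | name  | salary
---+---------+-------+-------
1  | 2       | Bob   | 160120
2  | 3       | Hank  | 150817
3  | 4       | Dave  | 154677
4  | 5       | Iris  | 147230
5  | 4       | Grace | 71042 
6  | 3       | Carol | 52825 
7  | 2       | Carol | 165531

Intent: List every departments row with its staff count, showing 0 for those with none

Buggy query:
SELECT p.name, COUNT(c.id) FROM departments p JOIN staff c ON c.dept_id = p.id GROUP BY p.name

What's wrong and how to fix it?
Bug: INNER JOIN drops departments rows that have no matching staff rows

Fix: Switch to LEFT JOIN to retain unmatched parent rows

Corrected query:
SELECT p.name, COUNT(c.id) FROM departments p LEFT JOIN staff c ON c.dept_id = p.id GROUP BY p.name

Result:
name        | COUNT(c.id)
------------+------------
Engineering | 0          
Finance     | 2          
HR          | 2          
Legal       | 2          
Marketing   | 1          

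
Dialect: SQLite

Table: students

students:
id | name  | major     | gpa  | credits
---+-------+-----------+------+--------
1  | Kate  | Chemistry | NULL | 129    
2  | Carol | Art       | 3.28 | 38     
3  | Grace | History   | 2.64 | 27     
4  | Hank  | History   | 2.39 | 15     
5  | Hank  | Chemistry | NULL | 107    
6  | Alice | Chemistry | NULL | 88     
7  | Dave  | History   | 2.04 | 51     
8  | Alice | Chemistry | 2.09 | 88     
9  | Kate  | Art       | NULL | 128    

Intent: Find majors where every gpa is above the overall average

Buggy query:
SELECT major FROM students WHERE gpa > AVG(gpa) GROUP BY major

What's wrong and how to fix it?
Bug: AVG() is an aggregate; it can't sit directly in WHERE

Fix: Compute the overall average in a scalar subquery and compare each group's MIN against it in HAVING

Corrected query:
SELECT major FROM students GROUP BY major HAVING MIN(gpa) > (SELECT AVG(gpa) FROM students)

Result:
major
-----
Art  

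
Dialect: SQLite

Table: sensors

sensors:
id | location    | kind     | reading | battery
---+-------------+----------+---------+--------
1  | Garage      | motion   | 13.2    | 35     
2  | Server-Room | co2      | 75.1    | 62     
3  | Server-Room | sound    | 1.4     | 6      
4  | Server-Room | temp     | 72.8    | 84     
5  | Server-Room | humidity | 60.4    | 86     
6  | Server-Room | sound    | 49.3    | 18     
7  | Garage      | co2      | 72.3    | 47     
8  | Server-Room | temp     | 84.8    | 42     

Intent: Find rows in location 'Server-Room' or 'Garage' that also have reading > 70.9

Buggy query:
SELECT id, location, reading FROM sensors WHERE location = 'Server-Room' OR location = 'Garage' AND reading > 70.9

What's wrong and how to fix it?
Bug: Without parentheses, AND is evaluated before OR, so the reading filter only applies to the 'Garage' branch

Fix: Group the OR with parentheses (or use IN), then AND the threshold

Corrected query:
SELECT id, location, reading FROM sensors WHERE (location = 'Server-Room' OR location = 'Garage') AND reading > 70.9

Result:
id | location    | reading
---+-------------+--------
2  | Server-Room | 75.1   
4  | Server-Room | 72.8   
7  | Garage      | 72.3   
8  | Server-Room | 84.8   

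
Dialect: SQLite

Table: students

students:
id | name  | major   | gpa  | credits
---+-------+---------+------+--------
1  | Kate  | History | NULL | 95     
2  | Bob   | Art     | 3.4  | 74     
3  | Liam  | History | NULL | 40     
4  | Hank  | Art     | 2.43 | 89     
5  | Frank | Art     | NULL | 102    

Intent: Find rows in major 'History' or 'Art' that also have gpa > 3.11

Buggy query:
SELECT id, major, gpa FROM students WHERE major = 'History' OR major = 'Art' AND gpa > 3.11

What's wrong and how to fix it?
Bug: AND binds tighter than OR, so this parses as major = 'History' OR (major = 'Art' AND gpa > 3.11)

Fix: Group the OR with parentheses (or use IN), then AND the threshold

Corrected query:
SELECT id, major, gpa FROM students WHERE (major = 'History' OR major = 'Art') AND gpa > 3.11

Result:
id | major | gpa
---+-------+----
2  | Art   | 3.4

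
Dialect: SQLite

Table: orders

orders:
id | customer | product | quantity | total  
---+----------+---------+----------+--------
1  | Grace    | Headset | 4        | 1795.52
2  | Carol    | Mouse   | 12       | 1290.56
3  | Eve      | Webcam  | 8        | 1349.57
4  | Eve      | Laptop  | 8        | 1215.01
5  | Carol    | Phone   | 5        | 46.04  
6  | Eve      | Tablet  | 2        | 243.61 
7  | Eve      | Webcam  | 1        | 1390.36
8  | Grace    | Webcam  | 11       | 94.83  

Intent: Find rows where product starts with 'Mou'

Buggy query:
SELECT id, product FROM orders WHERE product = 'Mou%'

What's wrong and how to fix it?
Bug: Wildcards only work with LIKE; '=' treats '%' as a literal character

Fix: Replace '=' with LIKE so 'Mou%' is treated as a pattern

Corrected query:
SELECT id, product FROM orders WHERE product LIKE 'Mou%'

Result:
id | product
---+--------
2  | Mouse  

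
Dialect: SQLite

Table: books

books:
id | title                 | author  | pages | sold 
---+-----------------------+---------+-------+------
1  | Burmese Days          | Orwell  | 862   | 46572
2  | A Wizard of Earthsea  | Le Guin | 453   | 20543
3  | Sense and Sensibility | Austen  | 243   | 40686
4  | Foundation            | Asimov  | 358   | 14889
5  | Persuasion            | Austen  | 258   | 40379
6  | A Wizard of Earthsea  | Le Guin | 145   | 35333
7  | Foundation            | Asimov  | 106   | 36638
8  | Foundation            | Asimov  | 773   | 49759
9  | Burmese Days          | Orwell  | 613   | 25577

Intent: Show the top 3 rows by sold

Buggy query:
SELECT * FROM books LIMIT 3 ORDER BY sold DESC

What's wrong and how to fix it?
Bug: ORDER BY cannot follow LIMIT; LIMIT is the final clause

Fix: Sort with ORDER BY, then apply LIMIT

Corrected query:
SELECT * FROM books ORDER BY sold DESC LIMIT 3

Result:
id | title                 | author | pages | sold 
---+-----------------------+--------+-------+------
8  | Foundation            | Asimov | 773   | 49759
1  | Burmese Days          | Orwell | 862   | 46572
3  | Sense and Sensibility | Austen | 243   | 40686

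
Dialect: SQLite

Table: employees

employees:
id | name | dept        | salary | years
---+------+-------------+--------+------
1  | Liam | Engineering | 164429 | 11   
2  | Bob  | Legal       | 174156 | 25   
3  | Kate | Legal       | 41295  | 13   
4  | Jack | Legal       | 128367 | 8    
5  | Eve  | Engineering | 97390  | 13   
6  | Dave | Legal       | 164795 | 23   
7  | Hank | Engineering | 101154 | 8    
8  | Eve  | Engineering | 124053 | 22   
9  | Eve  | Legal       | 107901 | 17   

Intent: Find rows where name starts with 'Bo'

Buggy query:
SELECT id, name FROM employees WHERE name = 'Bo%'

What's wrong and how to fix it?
Bug: Wildcards only work with LIKE; '=' treats '%' as a literal character

Fix: Use LIKE for wildcard pattern matching

Corrected query:
SELECT id, name FROM employees WHERE name LIKE 'Bo%'

Result:
id | name
---+-----
2  | Bob 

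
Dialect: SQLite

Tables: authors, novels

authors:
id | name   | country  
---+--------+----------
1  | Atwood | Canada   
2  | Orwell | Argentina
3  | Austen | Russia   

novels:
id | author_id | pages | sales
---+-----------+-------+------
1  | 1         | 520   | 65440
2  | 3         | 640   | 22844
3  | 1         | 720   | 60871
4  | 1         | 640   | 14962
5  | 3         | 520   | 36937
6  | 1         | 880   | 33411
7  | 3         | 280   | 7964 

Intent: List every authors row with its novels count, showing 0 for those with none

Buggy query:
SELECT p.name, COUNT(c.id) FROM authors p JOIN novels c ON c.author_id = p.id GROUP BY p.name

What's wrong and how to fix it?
Bug: An inner join excludes parents with zero children

Fix: Switch to LEFT JOIN to retain unmatched parent rows

Corrected query:
SELECT p.name, COUNT(c.id) FROM authors p LEFT JOIN novels c ON c.author_id = p.id GROUP BY p.name

Result:
name   | COUNT(c.id)
-------+------------
Atwood | 4          
Austen | 3          
Orwell | 0          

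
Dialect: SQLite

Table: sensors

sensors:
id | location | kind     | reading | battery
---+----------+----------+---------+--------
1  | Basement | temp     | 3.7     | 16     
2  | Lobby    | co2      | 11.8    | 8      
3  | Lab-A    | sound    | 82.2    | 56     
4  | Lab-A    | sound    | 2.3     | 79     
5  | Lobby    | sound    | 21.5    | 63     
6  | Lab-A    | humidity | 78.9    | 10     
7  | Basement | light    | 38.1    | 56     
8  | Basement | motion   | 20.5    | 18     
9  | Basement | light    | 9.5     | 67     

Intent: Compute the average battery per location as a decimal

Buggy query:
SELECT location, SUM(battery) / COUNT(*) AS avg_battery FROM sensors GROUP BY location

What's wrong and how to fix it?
Bug: Both operands are integers, so '/' performs integer division and truncates

Fix: Cast one side to REAL so the division keeps the fractional part

Corrected query:
SELECT location, SUM(battery) * 1.0 / COUNT(*) AS avg_battery FROM sensors GROUP BY location

Result:
location | avg_battery
---------+------------
Basement | 39.25      
Lab-A    | 48.333333  
Lobby    | 35.5       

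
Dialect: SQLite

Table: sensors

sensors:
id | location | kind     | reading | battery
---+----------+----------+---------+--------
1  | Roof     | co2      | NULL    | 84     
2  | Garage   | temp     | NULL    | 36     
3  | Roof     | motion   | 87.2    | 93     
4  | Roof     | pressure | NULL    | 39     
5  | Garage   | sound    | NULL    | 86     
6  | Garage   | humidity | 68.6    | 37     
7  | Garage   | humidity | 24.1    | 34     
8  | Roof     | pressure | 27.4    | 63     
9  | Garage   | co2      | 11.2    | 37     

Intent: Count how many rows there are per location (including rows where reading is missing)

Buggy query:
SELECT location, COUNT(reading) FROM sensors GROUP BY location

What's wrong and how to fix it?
Bug: COUNT(column) counts non-NULL values only; rows with NULL reading aren't counted

Fix: Replace COUNT(reading) with COUNT(*)

Corrected query:
SELECT location, COUNT(*) FROM sensors GROUP BY location

Result:
location | COUNT(*)
---------+---------
Garage   | 5       
Roof     | 4       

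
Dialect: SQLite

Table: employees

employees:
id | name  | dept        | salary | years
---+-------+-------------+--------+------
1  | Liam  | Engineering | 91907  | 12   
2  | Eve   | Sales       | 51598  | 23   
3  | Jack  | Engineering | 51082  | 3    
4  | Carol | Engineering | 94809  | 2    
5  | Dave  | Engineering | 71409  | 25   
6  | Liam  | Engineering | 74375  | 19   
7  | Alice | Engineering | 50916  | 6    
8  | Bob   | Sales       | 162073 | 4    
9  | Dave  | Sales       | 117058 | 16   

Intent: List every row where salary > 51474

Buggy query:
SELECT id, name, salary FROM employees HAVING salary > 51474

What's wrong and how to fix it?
Bug: HAVING filters the output of aggregation, but this query has no GROUP BY and no aggregate functions, so SQLite rejects it (HAVING clause on a non-aggregate query); the condition here is per row

Fix: Replace HAVING with WHERE since the condition applies to individual rows

Corrected query:
SELECT id, name, salary FROM employees WHERE salary > 51474

Result:
id | name  | salary
---+-------+-------
1  | Liam  | 91907 
2  | Eve   | 51598 
4  | Carol | 94809 
5  | Dave  | 71409 
6  | Liam  | 74375 
8  | Bob   | 162073
9  | Dave  | 117058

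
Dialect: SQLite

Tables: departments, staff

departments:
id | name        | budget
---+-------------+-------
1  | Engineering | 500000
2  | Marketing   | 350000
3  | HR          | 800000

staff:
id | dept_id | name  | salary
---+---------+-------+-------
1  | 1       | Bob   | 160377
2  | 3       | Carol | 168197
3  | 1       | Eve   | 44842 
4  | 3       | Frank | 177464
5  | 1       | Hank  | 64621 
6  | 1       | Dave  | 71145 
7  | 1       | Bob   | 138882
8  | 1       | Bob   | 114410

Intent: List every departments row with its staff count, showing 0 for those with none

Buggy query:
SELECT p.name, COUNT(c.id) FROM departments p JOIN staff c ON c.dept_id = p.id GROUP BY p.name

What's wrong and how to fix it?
Bug: An inner join excludes parents with zero children

Fix: Switch to LEFT JOIN to retain unmatched parent rows

Corrected query:
SELECT p.name, COUNT(c.id) FROM departments p LEFT JOIN staff c ON c.dept_id = p.id GROUP BY p.name

Result:
name        | COUNT(c.id)
------------+------------
Engineering | 6          
HR          | 2          
Marketing   | 0          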